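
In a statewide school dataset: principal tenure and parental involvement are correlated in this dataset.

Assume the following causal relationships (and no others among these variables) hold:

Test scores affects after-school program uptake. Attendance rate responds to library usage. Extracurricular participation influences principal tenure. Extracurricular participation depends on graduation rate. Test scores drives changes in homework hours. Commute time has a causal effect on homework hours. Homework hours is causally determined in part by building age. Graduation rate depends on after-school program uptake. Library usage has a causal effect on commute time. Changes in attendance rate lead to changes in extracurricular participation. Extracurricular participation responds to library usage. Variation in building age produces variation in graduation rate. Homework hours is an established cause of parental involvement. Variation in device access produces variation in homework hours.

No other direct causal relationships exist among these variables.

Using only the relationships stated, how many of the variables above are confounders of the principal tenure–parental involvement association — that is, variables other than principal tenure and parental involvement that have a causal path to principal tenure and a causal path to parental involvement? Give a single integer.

3

The common causes are: building age (to principal tenure via building age → graduation rate → extracurricular participation → principal tenure; to parental involvement via building age → homework hours → parental involvement); library usage (to principal tenure via library usage → extracurricular participation → principal tenure; to parental involvement via library usage → commute time → homework hours → parental involvement); test scores (to principal tenure via test scores → after-school program uptake → graduation rate → extracurricular participation → principal tenure; to parental involvement via test scores → homework hours → parental involvement).
Every other variable lacks a causal path to at least one of principal tenure and parental involvement.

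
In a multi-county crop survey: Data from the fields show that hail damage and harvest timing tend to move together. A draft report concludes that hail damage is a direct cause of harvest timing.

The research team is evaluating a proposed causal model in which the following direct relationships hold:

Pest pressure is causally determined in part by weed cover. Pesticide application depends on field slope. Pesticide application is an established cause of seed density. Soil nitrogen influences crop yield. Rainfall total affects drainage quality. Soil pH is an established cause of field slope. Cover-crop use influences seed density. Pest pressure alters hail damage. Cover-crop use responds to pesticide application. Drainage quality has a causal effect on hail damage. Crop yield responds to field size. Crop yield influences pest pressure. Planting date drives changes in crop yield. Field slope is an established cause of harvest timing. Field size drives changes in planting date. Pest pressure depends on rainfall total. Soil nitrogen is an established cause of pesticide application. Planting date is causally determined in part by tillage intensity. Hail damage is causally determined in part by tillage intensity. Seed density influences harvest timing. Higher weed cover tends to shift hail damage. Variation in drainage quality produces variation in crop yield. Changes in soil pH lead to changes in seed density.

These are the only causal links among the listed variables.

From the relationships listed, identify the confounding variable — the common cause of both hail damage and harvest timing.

Soil nitrogen has a causal path to hail damage (soil nitrogen → crop yield → pest pressure → hail damage) and a separate causal path to harvest timing (soil nitrogen → pesticide application → seed density → harvest timing), so it is a common cause of both.
No stated relationship gives hail damage a causal route to harvest timing, so the correlation is explained by the shared upstream cause rather than a direct effect.

soil nitrogen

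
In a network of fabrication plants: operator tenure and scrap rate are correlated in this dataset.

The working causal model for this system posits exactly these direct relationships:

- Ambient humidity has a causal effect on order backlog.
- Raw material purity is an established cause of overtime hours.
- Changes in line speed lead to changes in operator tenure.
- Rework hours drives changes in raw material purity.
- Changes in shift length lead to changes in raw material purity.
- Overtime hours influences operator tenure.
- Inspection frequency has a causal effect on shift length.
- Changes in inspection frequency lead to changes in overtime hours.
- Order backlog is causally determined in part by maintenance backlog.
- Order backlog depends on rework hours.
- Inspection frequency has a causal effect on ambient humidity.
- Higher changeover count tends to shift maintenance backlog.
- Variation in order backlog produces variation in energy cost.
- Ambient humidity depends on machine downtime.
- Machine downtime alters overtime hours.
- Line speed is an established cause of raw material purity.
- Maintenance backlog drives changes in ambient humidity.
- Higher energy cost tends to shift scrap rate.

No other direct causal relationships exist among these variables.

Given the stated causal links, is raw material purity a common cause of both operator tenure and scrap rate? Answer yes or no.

no

Raw material purity has no stated causal path to scrap rate. A confounder must cause both variables, so raw material purity does not qualify.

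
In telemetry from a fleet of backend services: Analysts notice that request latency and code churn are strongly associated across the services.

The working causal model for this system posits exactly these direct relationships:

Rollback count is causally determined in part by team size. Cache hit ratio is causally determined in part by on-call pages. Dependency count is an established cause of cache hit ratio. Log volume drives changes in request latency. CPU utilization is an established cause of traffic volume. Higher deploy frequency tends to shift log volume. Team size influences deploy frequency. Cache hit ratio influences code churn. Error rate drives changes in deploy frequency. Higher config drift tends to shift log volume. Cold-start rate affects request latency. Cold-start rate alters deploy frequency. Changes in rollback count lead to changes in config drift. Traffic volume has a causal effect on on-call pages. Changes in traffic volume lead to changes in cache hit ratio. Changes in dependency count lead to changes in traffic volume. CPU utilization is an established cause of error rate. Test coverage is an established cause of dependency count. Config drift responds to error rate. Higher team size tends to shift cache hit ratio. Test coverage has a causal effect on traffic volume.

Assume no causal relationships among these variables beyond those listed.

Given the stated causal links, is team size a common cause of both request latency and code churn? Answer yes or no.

Team size has a causal path to request latency (team size → deploy frequency → log volume → request latency) and to code churn (team size → cache hit ratio → code churn), so it is a common cause of both — a confounder.

yes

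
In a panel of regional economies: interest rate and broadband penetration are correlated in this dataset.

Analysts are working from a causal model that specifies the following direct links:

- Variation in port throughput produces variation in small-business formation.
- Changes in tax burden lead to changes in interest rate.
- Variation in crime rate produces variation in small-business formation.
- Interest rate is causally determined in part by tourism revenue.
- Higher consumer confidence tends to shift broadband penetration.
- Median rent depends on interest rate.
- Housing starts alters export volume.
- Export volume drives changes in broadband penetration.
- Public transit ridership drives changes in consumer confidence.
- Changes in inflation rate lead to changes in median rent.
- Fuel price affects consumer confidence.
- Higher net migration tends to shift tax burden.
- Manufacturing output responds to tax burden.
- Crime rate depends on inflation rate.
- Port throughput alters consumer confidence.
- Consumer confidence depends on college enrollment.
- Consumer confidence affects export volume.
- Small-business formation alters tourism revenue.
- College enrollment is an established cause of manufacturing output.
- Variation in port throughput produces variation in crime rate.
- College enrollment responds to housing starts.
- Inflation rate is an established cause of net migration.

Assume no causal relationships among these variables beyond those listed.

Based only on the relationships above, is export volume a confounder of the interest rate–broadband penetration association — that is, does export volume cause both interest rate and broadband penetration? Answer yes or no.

Export volume has no stated causal path to interest rate. A confounder must cause both variables, so export volume does not qualify.

no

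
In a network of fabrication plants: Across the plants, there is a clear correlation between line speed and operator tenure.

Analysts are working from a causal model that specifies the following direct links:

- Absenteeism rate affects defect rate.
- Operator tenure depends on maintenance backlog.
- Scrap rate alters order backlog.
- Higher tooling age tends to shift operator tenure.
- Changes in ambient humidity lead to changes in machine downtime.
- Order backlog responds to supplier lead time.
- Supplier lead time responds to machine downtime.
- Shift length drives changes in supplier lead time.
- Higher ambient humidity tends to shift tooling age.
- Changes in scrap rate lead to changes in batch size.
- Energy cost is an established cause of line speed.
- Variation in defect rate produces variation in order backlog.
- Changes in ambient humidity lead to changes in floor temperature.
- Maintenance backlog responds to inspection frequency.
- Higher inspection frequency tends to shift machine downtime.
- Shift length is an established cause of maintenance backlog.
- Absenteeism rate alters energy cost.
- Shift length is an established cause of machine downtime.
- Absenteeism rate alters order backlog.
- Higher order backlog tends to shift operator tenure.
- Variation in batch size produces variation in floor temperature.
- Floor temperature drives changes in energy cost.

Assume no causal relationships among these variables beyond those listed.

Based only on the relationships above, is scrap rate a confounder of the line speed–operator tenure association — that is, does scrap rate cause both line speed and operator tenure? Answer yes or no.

Scrap rate has a causal path to line speed (scrap rate → batch size → floor temperature → energy cost → line speed) and to operator tenure (scrap rate → order backlog → operator tenure), so it is a common cause of both — a confounder.

yes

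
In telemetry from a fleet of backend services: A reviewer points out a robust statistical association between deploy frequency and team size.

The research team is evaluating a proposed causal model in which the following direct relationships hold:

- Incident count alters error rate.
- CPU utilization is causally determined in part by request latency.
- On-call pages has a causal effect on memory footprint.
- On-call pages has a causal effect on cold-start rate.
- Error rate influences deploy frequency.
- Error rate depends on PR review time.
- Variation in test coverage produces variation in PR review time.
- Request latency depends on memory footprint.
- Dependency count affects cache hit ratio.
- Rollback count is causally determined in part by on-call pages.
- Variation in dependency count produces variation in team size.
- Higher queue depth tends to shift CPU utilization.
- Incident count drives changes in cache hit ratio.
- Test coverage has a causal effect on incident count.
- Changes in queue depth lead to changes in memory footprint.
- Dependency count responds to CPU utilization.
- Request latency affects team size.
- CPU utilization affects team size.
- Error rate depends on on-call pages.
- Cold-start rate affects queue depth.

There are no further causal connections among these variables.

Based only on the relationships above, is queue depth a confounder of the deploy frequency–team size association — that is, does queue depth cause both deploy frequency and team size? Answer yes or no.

no

Queue depth has no stated causal path to deploy frequency. A confounder must cause both variables, so queue depth does not qualify.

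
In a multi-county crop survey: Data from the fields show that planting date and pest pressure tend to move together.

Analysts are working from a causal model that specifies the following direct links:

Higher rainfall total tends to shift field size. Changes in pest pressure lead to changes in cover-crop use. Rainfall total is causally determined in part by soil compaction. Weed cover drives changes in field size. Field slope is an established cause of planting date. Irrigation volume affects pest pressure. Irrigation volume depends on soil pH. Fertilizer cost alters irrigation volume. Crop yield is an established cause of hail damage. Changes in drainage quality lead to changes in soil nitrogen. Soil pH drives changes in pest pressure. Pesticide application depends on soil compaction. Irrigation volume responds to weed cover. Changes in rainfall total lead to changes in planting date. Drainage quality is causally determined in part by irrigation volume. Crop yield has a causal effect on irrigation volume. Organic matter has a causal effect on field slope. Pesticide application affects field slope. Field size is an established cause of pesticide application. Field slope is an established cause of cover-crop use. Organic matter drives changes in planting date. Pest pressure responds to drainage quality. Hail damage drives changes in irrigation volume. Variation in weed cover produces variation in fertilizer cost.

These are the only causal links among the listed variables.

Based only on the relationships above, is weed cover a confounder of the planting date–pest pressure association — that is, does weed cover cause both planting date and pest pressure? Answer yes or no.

Weed cover has a causal path to planting date (weed cover → field size → pesticide application → field slope → planting date) and to pest pressure (weed cover → irrigation volume → pest pressure), so it is a common cause of both — a confounder.

yes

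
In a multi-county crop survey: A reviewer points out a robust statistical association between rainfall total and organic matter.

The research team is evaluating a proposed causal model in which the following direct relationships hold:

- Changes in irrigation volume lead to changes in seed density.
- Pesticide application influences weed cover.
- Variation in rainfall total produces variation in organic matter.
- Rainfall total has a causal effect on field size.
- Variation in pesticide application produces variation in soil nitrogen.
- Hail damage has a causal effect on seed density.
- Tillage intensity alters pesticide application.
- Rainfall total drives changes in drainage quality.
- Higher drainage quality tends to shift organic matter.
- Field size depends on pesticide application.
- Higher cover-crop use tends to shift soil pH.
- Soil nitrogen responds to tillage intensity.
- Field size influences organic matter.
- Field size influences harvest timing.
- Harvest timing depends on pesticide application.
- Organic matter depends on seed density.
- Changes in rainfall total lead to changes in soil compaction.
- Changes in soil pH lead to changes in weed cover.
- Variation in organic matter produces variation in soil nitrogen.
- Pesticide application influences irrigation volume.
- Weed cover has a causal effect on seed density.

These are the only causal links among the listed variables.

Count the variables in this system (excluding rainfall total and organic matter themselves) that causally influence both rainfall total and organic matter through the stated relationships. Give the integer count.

No listed variable has a causal path to both rainfall total and organic matter, so there are no common causes.

0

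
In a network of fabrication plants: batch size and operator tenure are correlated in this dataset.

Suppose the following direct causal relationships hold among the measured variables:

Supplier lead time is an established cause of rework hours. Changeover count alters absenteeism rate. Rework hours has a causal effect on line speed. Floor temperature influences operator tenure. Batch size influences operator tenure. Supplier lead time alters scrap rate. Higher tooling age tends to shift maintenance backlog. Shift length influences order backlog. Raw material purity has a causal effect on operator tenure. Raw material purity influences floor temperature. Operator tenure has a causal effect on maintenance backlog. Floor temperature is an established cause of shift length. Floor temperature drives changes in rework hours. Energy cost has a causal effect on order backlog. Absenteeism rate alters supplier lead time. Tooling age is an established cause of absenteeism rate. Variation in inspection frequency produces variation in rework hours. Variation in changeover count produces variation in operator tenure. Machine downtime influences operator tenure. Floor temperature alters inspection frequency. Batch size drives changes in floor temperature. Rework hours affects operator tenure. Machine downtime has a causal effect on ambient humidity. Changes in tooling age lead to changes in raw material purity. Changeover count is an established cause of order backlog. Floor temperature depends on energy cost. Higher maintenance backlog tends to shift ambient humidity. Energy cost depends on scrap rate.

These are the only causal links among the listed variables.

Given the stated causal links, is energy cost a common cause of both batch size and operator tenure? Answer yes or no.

Energy cost has no stated causal path to batch size. A confounder must cause both variables, so energy cost does not qualify.

no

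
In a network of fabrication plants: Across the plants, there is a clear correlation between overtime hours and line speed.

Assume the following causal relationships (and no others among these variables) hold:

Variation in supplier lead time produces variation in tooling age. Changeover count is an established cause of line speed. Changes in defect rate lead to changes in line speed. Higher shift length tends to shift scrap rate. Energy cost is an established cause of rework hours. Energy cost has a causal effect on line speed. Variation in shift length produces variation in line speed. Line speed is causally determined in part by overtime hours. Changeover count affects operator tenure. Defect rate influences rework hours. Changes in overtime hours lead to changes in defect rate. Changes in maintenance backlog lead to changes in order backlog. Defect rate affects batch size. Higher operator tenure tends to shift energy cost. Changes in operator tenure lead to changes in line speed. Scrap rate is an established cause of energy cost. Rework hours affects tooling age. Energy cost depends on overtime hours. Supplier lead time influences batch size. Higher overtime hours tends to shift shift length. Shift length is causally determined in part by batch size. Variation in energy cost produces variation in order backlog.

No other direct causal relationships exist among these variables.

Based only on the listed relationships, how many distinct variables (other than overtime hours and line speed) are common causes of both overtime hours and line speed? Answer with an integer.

No listed variable has a causal path to both overtime hours and line speed, so there are no common causes.

0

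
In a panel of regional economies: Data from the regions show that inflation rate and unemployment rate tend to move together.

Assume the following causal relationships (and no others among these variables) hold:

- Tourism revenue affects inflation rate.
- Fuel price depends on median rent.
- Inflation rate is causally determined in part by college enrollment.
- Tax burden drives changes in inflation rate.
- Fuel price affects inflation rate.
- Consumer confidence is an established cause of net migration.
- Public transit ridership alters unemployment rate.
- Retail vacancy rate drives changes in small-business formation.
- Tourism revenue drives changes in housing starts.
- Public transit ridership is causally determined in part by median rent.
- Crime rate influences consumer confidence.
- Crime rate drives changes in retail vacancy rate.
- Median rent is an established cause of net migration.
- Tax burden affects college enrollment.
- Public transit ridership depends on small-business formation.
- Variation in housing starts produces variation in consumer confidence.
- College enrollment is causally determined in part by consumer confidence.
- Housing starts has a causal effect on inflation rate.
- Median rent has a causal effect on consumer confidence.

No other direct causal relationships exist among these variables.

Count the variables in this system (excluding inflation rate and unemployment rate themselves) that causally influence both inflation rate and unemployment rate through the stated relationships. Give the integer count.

2

The common causes are: crime rate (to inflation rate via crime rate → consumer confidence → college enrollment → inflation rate; to unemployment rate via crime rate → retail vacancy rate → small-business formation → public transit ridership → unemployment rate); median rent (to inflation rate via median rent → fuel price → inflation rate; to unemployment rate via median rent → public transit ridership → unemployment rate).
Every other variable lacks a causal path to at least one of inflation rate and unemployment rate.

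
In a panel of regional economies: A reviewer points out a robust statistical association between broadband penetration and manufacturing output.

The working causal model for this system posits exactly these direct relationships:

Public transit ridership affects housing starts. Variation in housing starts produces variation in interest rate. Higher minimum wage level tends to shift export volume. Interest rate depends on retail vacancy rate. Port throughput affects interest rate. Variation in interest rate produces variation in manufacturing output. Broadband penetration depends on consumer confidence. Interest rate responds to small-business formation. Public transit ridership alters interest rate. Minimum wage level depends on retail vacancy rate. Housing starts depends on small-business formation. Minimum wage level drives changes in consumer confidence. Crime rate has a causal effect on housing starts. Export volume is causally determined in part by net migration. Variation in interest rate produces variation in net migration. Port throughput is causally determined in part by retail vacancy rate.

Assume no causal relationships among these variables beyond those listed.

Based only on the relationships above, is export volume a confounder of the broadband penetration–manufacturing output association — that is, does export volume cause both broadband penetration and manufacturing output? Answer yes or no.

Export volume has no stated causal path to either broadband penetration or manufacturing output. A confounder must cause both variables, so export volume does not qualify.

no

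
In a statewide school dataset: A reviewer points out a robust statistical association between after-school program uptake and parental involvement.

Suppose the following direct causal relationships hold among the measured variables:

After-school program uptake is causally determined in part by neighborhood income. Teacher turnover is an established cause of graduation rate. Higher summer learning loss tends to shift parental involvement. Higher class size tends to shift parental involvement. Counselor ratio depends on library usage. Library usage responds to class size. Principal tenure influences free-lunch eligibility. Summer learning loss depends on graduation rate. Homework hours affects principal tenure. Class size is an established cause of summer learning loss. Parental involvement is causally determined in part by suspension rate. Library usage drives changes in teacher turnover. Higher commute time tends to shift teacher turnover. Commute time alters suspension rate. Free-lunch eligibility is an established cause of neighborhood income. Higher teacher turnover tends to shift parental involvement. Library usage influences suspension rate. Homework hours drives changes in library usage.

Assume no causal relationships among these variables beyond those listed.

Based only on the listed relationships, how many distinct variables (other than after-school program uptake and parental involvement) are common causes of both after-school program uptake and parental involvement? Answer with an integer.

The common causes are: homework hours (to after-school program uptake via homework hours → principal tenure → free-lunch eligibility → neighborhood income → after-school program uptake; to parental involvement via homework hours → library usage → teacher turnover → parental involvement).
Every other variable lacks a causal path to at least one of after-school program uptake and parental involvement.

1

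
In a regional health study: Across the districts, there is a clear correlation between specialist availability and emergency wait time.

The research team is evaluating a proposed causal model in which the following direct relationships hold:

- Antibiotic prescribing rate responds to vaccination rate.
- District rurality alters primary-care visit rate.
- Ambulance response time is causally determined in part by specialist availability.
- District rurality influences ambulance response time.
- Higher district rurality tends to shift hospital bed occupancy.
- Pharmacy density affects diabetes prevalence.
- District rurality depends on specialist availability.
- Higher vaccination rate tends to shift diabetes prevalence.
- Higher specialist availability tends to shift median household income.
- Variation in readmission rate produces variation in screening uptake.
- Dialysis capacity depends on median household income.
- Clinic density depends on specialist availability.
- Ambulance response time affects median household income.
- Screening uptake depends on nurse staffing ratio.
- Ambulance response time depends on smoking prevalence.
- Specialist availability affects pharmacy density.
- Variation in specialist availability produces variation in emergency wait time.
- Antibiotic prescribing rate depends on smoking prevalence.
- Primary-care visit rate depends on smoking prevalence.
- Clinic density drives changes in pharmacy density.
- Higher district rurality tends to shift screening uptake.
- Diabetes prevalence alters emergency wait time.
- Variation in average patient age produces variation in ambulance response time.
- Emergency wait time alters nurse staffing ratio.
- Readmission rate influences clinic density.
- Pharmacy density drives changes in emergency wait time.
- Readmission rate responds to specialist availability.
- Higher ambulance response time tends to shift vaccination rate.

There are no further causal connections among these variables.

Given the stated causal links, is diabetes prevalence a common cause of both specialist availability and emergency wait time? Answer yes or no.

Diabetes prevalence has no stated causal path to specialist availability. A confounder must cause both variables, so diabetes prevalence does not qualify.

no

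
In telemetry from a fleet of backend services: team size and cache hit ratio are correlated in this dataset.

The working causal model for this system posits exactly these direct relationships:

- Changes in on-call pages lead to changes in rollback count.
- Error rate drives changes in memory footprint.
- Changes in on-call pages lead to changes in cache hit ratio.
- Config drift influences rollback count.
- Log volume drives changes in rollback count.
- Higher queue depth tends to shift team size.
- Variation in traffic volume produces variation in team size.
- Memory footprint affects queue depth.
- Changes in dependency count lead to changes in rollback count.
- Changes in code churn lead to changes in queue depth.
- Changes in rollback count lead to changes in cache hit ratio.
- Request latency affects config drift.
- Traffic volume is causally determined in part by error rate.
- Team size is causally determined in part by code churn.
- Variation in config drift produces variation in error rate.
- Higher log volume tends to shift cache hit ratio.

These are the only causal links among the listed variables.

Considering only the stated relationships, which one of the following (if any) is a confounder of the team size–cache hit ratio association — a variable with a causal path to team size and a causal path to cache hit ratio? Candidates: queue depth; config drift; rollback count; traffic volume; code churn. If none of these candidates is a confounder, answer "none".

Config drift causes team size (config drift → error rate → traffic volume → team size) and also causes cache hit ratio (config drift → rollback count → cache hit ratio); it is a common cause of both.
Each of the other candidates lacks a causal path to at least one of team size and cache hit ratio, so they do not confound the relationship.

config drift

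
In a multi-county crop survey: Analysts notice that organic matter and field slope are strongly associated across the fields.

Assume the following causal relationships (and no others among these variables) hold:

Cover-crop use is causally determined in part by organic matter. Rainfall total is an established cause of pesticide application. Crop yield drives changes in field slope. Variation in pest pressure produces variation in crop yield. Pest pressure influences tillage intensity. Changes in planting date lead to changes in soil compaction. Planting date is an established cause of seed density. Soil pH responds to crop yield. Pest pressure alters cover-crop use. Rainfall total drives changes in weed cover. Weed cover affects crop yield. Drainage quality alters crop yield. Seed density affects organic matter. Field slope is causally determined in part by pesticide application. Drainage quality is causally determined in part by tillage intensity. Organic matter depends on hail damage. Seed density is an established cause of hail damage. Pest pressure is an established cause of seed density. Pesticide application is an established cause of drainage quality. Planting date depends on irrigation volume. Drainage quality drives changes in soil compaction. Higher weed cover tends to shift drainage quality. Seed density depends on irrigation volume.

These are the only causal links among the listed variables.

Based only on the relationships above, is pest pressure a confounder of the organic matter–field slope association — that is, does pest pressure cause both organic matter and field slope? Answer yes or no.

Pest pressure has a causal path to organic matter (pest pressure → seed density → organic matter) and to field slope (pest pressure → crop yield → field slope), so it is a common cause of both — a confounder.

yes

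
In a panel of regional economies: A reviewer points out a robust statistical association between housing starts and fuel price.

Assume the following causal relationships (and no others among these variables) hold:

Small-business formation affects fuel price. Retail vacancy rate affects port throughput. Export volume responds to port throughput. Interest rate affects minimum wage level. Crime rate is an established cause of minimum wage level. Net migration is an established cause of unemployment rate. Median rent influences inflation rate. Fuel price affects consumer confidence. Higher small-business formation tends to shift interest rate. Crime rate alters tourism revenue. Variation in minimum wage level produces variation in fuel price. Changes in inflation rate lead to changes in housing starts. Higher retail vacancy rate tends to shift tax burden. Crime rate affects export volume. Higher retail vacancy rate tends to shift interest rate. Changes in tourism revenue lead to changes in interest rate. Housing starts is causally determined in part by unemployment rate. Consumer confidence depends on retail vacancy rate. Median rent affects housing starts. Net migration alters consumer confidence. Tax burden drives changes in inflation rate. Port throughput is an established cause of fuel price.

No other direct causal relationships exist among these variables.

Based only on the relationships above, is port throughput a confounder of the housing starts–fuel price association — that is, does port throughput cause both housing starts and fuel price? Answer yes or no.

no

Port throughput has no stated causal path to housing starts. A confounder must cause both variables, so port throughput does not qualify.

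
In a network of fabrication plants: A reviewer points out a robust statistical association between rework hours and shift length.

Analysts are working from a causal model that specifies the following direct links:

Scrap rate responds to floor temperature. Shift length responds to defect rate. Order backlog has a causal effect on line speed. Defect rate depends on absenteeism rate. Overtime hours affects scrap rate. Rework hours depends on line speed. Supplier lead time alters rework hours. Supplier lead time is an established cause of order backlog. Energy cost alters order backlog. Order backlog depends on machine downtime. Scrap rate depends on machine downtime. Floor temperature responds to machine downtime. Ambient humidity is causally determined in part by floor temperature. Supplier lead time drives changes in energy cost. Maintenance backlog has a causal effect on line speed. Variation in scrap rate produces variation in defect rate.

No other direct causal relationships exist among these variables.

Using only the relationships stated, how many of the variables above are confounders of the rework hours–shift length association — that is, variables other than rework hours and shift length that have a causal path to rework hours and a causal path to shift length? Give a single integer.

1

The common causes are: machine downtime (to rework hours via machine downtime → order backlog → line speed → rework hours; to shift length via machine downtime → scrap rate → defect rate → shift length).
Every other variable lacks a causal path to at least one of rework hours and shift length.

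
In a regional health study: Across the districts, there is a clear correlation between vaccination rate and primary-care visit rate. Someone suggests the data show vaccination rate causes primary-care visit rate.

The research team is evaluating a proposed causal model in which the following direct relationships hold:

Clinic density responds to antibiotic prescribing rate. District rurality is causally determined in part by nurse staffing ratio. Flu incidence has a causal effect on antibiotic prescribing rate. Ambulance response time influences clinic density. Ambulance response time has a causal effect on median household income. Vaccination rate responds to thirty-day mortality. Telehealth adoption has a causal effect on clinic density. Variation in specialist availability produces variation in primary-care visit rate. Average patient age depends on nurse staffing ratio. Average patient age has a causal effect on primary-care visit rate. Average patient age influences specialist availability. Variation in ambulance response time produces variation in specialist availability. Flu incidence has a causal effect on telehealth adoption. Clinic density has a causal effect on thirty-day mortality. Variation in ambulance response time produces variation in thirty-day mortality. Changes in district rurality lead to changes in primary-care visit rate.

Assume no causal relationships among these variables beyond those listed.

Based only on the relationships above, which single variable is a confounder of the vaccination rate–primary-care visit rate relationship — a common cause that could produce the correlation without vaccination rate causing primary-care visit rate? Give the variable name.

Ambulance response time has a causal path to vaccination rate (ambulance response time → thirty-day mortality → vaccination rate) and a separate causal path to primary-care visit rate (ambulance response time → specialist availability → primary-care visit rate), so it is a common cause of both.
No stated relationship gives vaccination rate a causal route to primary-care visit rate, so the correlation is explained by the shared upstream cause rather than a direct effect.

ambulance response time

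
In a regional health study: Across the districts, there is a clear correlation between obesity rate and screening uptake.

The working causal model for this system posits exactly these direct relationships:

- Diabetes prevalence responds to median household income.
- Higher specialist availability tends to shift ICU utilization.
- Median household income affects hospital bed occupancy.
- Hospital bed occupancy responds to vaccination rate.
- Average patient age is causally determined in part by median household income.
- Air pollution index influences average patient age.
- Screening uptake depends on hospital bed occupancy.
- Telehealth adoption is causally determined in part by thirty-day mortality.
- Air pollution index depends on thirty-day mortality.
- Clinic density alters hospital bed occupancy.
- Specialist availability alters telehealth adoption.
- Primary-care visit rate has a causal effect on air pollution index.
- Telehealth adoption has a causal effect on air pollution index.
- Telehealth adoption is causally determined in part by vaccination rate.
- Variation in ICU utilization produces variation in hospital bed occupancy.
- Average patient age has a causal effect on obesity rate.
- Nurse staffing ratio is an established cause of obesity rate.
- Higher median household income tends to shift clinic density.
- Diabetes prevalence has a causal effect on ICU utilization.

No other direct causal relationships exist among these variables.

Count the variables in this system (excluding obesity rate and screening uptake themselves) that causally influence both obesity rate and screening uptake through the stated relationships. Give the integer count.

The common causes are: median household income (to obesity rate via median household income → average patient age → obesity rate; to screening uptake via median household income → hospital bed occupancy → screening uptake); specialist availability (to obesity rate via specialist availability → telehealth adoption → air pollution index → average patient age → obesity rate; to screening uptake via specialist availability → ICU utilization → hospital bed occupancy → screening uptake); vaccination rate (to obesity rate via vaccination rate → telehealth adoption → air pollution index → average patient age → obesity rate; to screening uptake via vaccination rate → hospital bed occupancy → screening uptake).
Every other variable lacks a causal path to at least one of obesity rate and screening uptake.

3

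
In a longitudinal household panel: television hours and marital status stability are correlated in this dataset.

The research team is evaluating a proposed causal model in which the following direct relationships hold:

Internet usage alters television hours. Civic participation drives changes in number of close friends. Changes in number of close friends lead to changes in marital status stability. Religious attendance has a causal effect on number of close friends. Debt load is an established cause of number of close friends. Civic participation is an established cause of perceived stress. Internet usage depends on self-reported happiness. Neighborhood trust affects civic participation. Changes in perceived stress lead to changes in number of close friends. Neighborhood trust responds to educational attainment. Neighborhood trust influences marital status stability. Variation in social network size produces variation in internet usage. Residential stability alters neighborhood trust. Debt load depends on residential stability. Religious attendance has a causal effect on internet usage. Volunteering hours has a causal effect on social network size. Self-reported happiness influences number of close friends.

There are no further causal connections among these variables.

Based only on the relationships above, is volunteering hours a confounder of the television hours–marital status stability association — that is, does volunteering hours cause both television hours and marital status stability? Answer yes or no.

no

Volunteering hours has no stated causal path to marital status stability. A confounder must cause both variables, so volunteering hours does not qualify.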